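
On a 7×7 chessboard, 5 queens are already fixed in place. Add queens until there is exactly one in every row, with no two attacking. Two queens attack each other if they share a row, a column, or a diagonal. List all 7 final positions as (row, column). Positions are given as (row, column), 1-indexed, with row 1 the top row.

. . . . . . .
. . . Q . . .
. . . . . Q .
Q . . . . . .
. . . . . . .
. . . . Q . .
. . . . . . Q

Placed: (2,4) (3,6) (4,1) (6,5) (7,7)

(1,2) (2,4) (3,6) (4,1) (5,3) (6,5) (7,7)

Row 1: attacked by (2,4)→{3,4,5}; (3,6)→{4,6}; (4,1)→{1,4}; (6,5)→{5}; (7,7)→{1,7}. Safe: 2. Place at column 2.
Row 5: attacked by (1,2)→{2,6}; (2,4)→{1,4,7}; (3,6)→{4,6}; (4,1)→{1,2}; (6,5)→{4,5,6}; (7,7)→{5,7}. Safe: 3. Place at column 3.
Columns [2, 4, 6, 1, 3, 5, 7], r−c [-1, -2, -3, 3, 2, 1, 0], r+c [3, 6, 9, 5, 8, 11, 14] are all distinct, so no two queens attack.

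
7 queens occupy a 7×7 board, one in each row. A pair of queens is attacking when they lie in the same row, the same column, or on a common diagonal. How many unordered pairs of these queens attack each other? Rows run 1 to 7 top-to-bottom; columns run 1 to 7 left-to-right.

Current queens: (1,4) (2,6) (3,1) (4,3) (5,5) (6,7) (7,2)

All columns are distinct and no two queens satisfy |Δrow| = |Δcol|, so no pair attacks.

0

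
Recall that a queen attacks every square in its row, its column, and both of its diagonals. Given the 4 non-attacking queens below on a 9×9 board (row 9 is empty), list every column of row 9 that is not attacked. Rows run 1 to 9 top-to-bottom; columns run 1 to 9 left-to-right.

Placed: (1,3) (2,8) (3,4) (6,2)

(1,3) attacks row 9 at column 3.
(2,8) attacks row 9 at column 8 and diagonals 1.
(3,4) attacks row 9 at column 4.
(6,2) attacks row 9 at column 2 and diagonals 5.
Attacked columns: {1, 2, 3, 4, 5, 8}. Safe: {6, 7, 9}.

columns 6, 7, 9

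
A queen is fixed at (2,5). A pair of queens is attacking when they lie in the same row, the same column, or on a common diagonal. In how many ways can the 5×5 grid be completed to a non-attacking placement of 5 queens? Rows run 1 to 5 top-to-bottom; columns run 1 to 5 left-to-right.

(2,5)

Branch on row 1: col 1 → 0; col 2 → 1; col 3 → 1.
Sum: 0 + 1 + 1 = 2.

2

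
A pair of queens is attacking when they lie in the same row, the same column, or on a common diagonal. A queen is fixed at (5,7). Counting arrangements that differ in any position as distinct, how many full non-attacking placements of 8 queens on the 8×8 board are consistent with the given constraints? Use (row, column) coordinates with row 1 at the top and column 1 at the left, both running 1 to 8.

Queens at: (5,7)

8

Branch on row 1: col 1 → 1; col 2 → 0; col 4 → 3; col 5 → 3; col 6 → 0; col 8 → 1.
Sum: 1 + 0 + 3 + 3 + 0 + 1 = 8.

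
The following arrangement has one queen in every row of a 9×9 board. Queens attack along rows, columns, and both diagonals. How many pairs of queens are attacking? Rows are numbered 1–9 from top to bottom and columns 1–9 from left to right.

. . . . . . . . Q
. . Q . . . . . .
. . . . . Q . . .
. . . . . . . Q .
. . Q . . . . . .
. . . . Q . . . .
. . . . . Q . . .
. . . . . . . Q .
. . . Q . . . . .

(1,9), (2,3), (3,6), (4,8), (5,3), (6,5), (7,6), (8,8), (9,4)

Same column: (2,3)–(5,3) (column 3); (3,6)–(7,6) (column 6); (4,8)–(8,8) (column 8).
Same diagonal: (6,5)–(7,6) (|6−7| = |5−6| = 1); (7,6)–(9,4) (|7−9| = |6−4| = 2).
Total attacking pairs: 5.

5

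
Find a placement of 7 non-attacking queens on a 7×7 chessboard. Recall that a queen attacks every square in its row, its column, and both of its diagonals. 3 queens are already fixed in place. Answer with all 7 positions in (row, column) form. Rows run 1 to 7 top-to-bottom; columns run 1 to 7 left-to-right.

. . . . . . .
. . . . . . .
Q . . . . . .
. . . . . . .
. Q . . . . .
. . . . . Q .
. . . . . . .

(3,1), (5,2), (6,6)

(1,7) (2,4) (3,1) (4,5) (5,2) (6,6) (7,3)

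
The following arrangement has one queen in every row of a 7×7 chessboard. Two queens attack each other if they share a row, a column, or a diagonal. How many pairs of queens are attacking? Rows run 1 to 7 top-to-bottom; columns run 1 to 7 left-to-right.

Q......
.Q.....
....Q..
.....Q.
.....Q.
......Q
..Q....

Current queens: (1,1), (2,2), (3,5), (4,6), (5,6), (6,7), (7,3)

Same column: (4,6)–(5,6) (column 6).
Same diagonal: (1,1)–(2,2) (|1−2| = |1−2| = 1); (3,5)–(4,6) (|3−4| = |5−6| = 1); (4,6)–(7,3) (|4−7| = |6−3| = 3); (5,6)–(6,7) (|5−6| = |6−7| = 1).
Total attacking pairs: 5.

5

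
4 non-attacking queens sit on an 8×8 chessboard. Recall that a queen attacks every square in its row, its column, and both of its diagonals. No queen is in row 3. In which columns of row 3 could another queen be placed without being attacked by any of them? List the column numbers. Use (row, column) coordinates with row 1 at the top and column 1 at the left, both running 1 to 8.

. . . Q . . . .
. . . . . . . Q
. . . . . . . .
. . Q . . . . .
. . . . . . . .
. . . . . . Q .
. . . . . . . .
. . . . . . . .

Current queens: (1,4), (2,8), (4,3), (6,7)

(1,4) attacks row 3 at column 4 and diagonals 2, 6.
(2,8) attacks row 3 at column 8 and diagonals 7.
(4,3) attacks row 3 at column 3 and diagonals 2, 4.
(6,7) attacks row 3 at column 7 and diagonals 4.
Attacked columns: {2, 3, 4, 6, 7, 8}. Safe: {1, 5}.

columns 1, 5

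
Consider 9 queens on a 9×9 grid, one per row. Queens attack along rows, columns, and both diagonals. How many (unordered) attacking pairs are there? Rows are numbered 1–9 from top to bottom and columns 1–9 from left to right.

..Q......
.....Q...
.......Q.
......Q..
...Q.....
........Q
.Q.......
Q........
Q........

6

Same column: (8,1)–(9,1) (column 1).
Same diagonal: (3,8)–(4,7) (|3−4| = |8−7| = 1); (4,7)–(6,9) (|4−6| = |7−9| = 2); (5,4)–(7,2) (|5−7| = |4−2| = 2); (5,4)–(8,1) (|5−8| = |4−1| = 3); (7,2)–(8,1) (|7−8| = |2−1| = 1).
Total attacking pairs: 6.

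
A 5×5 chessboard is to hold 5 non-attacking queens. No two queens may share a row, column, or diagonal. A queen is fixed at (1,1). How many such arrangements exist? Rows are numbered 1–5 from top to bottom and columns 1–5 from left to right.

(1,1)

2

Branch on row 2: col 3 → 1; col 4 → 1; col 5 → 0.
Sum: 1 + 1 + 0 = 2.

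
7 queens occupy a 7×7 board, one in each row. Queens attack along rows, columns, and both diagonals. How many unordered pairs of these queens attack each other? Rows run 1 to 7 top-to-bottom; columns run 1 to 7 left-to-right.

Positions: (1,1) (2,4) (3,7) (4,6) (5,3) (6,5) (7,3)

Same column: (5,3)–(7,3) (column 3).
Same diagonal: (2,4)–(4,6) (|2−4| = |4−6| = 2); (3,7)–(4,6) (|3−4| = |7−6| = 1); (3,7)–(7,3) (|3−7| = |7−3| = 4); (4,6)–(7,3) (|4−7| = |6−3| = 3).
Total attacking pairs: 5.

5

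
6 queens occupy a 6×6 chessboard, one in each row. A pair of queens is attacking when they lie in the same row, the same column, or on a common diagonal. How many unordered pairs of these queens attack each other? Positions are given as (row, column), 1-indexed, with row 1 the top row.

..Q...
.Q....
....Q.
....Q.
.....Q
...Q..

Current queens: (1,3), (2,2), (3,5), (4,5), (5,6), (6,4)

4

Same column: (3,5)–(4,5) (column 5).
Same diagonal: (1,3)–(2,2) (|1−2| = |3−2| = 1); (1,3)–(3,5) (|1−3| = |3−5| = 2); (4,5)–(5,6) (|4−5| = |5−6| = 1).
Total attacking pairs: 4.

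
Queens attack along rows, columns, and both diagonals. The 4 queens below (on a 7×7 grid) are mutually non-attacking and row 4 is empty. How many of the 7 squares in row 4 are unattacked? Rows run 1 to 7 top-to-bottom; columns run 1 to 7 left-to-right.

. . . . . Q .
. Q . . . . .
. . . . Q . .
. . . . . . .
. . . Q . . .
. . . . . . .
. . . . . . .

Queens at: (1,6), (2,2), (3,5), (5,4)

2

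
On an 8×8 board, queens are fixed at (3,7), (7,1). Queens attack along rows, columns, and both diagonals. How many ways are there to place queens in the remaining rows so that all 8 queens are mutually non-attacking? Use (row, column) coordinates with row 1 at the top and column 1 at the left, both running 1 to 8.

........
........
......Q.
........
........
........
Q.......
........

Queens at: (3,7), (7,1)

Branch on row 1: col 2 → 0; col 3 → 0; col 4 → 1; col 6 → 2; col 8 → 0.
Sum: 0 + 0 + 1 + 2 + 0 = 3.

3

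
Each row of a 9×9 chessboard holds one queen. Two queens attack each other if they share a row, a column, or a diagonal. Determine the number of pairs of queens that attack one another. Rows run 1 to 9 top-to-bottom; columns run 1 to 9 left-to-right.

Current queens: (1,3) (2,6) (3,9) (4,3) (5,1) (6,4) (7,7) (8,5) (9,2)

1

Same column: (1,3)–(4,3) (column 3).
Total attacking pairs: 1.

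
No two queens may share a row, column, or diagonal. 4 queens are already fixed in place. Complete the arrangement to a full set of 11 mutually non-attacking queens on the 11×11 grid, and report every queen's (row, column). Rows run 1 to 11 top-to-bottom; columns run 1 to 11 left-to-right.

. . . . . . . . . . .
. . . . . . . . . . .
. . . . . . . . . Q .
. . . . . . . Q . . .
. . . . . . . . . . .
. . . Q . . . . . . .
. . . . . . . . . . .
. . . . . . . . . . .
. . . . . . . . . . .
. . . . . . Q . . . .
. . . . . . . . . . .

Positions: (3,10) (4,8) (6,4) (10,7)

(1,3) (2,1) (3,10) (4,8) (5,6) (6,4) (7,2) (8,11) (9,9) (10,7) (11,5)

Row 1: attacked by (3,10)→{8,10}; (4,8)→{5,8,11}; (6,4)→{4,9}; (10,7)→{7}. Safe: 1, 2, 3, 6. Place at column 3.
Row 2: attacked by (1,3)→{2,3,4}; (3,10)→{9,10,11}; (4,8)→{6,8,10}; (6,4)→{4,8}; (10,7)→{7}. Safe: 1, 5. Place at column 1.
Row 5: attacked by (1,3)→{3,7}; (2,1)→{1,4}; (3,10)→{8,10}; (4,8)→{7,8,9}; (6,4)→{3,4,5}; (10,7)→{2,7}. Safe: 6, 11. Place at column 6.
Row 7: attacked by (1,3)→{3,9}; (2,1)→{1,6}; (3,10)→{6,10}; (4,8)→{5,8,11}; (5,6)→{4,6,8}; (6,4)→{3,4,5}; (10,7)→{4,7,10}. Safe: 2. Place at column 2.
Row 8: attacked by (1,3)→{3,10}; (2,1)→{1,7}; (3,10)→{5,10}; (4,8)→{4,8}; (5,6)→{3,6,9}; (6,4)→{2,4,6}; (7,2)→{1,2,3}; (10,7)→{5,7,9}. Safe: 11. Place at column 11.
Row 9: attacked by (1,3)→{3,11}; (2,1)→{1,8}; (3,10)→{4,10}; (4,8)→{3,8}; (5,6)→{2,6,10}; (6,4)→{1,4,7}; (7,2)→{2,4}; (8,11)→{10,11}; (10,7)→{6,7,8}. Safe: 5, 9. Place at column 9.
Row 11: attacked by (1,3)→{3}; (2,1)→{1,10}; (3,10)→{2,10}; (4,8)→{1,8}; (5,6)→{6}; (6,4)→{4,9}; (7,2)→{2,6}; (8,11)→{8,11}; (9,9)→{7,9,11}; (10,7)→{6,7,8}. Safe: 5. Place at column 5.
Columns [3, 1, 10, 8, 6, 4, 2, 11, 9, 7, 5], r−c [-2, 1, -7, -4, -1, 2, 5, -3, 0, 3, 6], r+c [4, 3, 13, 12, 11, 10, 9, 19, 18, 17, 16] are all distinct, so no two queens attack.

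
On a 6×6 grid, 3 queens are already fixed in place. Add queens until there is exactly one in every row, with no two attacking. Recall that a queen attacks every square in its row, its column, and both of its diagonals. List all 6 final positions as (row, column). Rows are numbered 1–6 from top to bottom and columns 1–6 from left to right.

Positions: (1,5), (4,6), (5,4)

Row 2: attacked by (1,5)→{4,5,6}; (4,6)→{4,6}; (5,4)→{1,4}. Safe: 2, 3. Place at column 3.
Row 3: attacked by (1,5)→{3,5}; (2,3)→{2,3,4}; (4,6)→{5,6}; (5,4)→{2,4,6}. Safe: 1. Place at column 1.
Row 6: attacked by (1,5)→{5}; (2,3)→{3}; (3,1)→{1,4}; (4,6)→{4,6}; (5,4)→{3,4,5}. Safe: 2. Place at column 2.
Columns [5, 3, 1, 6, 4, 2], r−c [-4, -1, 2, -2, 1, 4], r+c [6, 5, 4, 10, 9, 8] are all distinct, so no two queens attack.

(1,5) (2,3) (3,1) (4,6) (5,4) (6,2)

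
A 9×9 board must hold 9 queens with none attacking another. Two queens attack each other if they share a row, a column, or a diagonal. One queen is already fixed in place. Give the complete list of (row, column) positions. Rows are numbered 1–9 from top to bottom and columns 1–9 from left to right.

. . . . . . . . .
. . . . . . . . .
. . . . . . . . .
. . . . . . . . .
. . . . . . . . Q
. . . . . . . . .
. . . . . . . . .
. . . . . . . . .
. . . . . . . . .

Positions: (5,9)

(1,1) (2,3) (3,8) (4,6) (5,9) (6,2) (7,5) (8,7) (9,4)

Row 1: attacked by (5,9)→{5,9}. Safe: 1, 2, 3, 4, 6, 7, 8. Place at column 1.
Row 2: attacked by (1,1)→{1,2}; (5,9)→{6,9}. Safe: 3, 4, 5, 7, 8. Place at column 3.
Row 3: attacked by (1,1)→{1,3}; (2,3)→{2,3,4}; (5,9)→{7,9}. Safe: 5, 6, 8. Place at column 8.
Row 4: attacked by (1,1)→{1,4}; (2,3)→{1,3,5}; (3,8)→{7,8,9}; (5,9)→{8,9}. Safe: 2, 6. Place at column 6.
Row 6: attacked by (1,1)→{1,6}; (2,3)→{3,7}; (3,8)→{5,8}; (4,6)→{4,6,8}; (5,9)→{8,9}. Safe: 2. Place at column 2.
Row 7: attacked by (1,1)→{1,7}; (2,3)→{3,8}; (3,8)→{4,8}; (4,6)→{3,6,9}; (5,9)→{7,9}; (6,2)→{1,2,3}. Safe: 5. Place at column 5.
Row 8: attacked by (1,1)→{1,8}; (2,3)→{3,9}; (3,8)→{3,8}; (4,6)→{2,6}; (5,9)→{6,9}; (6,2)→{2,4}; (7,5)→{4,5,6}. Safe: 7. Place at column 7.
Row 9: attacked by (1,1)→{1,9}; (2,3)→{3}; (3,8)→{2,8}; (4,6)→{1,6}; (5,9)→{5,9}; (6,2)→{2,5}; (7,5)→{3,5,7}; (8,7)→{6,7,8}. Safe: 4. Place at column 4.
Columns [1, 3, 8, 6, 9, 2, 5, 7, 4], r−c [0, -1, -5, -2, -4, 4, 2, 1, 5], r+c [2, 5, 11, 10, 14, 8, 12, 15, 13] are all distinct, so no two queens attack.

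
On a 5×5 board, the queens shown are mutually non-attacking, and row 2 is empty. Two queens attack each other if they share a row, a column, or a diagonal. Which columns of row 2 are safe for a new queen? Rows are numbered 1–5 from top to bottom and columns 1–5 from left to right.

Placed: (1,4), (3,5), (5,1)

columns 2

(1,4) attacks row 2 at column 4 and diagonals 3, 5.
(3,5) attacks row 2 at column 5 and diagonals 4.
(5,1) attacks row 2 at column 1 and diagonals 4.
Attacked columns: {1, 3, 4, 5}. Safe: {2}.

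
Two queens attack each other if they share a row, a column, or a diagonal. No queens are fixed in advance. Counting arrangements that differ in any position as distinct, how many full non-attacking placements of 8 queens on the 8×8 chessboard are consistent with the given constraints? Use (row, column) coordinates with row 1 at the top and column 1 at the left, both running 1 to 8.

92

Branch on row 1: col 1 → 4; col 2 → 8; col 3 → 16; col 4 → 18; col 5 → 18; col 6 → 16; col 7 → 8; col 8 → 4.
Sum: 4 + 8 + 16 + 18 + 18 + 16 + 8 + 4 = 92.
(This is the classic 8-queens count.)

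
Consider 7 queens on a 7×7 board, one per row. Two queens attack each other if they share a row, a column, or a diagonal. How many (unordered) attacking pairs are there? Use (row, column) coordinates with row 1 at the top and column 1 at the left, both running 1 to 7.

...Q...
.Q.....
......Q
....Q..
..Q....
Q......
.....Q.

0

All columns are distinct and no two queens satisfy |Δrow| = |Δcol|, so no pair attacks.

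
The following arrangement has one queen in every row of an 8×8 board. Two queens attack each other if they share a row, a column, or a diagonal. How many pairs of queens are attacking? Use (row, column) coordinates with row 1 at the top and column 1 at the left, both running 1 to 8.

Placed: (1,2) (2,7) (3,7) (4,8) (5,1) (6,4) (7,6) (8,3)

Same column: (2,7)–(3,7) (column 7).
Same diagonal: (3,7)–(4,8) (|3−4| = |7−8| = 1); (3,7)–(6,4) (|3−6| = |7−4| = 3).
Total attacking pairs: 3.

3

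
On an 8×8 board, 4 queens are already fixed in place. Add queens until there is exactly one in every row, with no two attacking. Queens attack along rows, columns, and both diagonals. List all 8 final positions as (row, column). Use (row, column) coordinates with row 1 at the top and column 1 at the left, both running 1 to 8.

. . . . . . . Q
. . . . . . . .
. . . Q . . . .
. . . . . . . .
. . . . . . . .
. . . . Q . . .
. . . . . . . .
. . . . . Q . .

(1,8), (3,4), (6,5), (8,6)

Row 2: attacked by (1,8)→{7,8}; (3,4)→{3,4,5}; (6,5)→{1,5}; (8,6)→{6}. Safe: 2. Place at column 2.
Row 4: attacked by (1,8)→{5,8}; (2,2)→{2,4}; (3,4)→{3,4,5}; (6,5)→{3,5,7}; (8,6)→{2,6}. Safe: 1. Place at column 1.
Row 5: attacked by (1,8)→{4,8}; (2,2)→{2,5}; (3,4)→{2,4,6}; (4,1)→{1,2}; (6,5)→{4,5,6}; (8,6)→{3,6}. Safe: 7. Place at column 7.
Row 7: attacked by (1,8)→{2,8}; (2,2)→{2,7}; (3,4)→{4,8}; (4,1)→{1,4}; (5,7)→{5,7}; (6,5)→{4,5,6}; (8,6)→{5,6,7}. Safe: 3. Place at column 3.
Columns [8, 2, 4, 1, 7, 5, 3, 6], r−c [-7, 0, -1, 3, -2, 1, 4, 2], r+c [9, 4, 7, 5, 12, 11, 10, 14] are all distinct, so no two queens attack.

(1,8) (2,2) (3,4) (4,1) (5,7) (6,5) (7,3) (8,6)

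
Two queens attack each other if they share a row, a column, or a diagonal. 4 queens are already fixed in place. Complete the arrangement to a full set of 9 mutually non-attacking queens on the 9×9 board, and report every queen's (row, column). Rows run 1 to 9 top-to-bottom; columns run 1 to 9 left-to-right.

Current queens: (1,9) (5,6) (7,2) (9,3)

Row 2: attacked by (1,9)→{8,9}; (5,6)→{3,6,9}; (7,2)→{2,7}; (9,3)→{3}. Safe: 1, 4, 5. Place at column 5.
Row 3: attacked by (1,9)→{7,9}; (2,5)→{4,5,6}; (5,6)→{4,6,8}; (7,2)→{2,6}; (9,3)→{3,9}. Safe: 1. Place at column 1.
Row 4: attacked by (1,9)→{6,9}; (2,5)→{3,5,7}; (3,1)→{1,2}; (5,6)→{5,6,7}; (7,2)→{2,5}; (9,3)→{3,8}. Safe: 4. Place at column 4.
Row 6: attacked by (1,9)→{4,9}; (2,5)→{1,5,9}; (3,1)→{1,4}; (4,4)→{2,4,6}; (5,6)→{5,6,7}; (7,2)→{1,2,3}; (9,3)→{3,6}. Safe: 8. Place at column 8.
Row 8: attacked by (1,9)→{2,9}; (2,5)→{5}; (3,1)→{1,6}; (4,4)→{4,8}; (5,6)→{3,6,9}; (6,8)→{6,8}; (7,2)→{1,2,3}; (9,3)→{2,3,4}. Safe: 7. Place at column 7.
Columns [9, 5, 1, 4, 6, 8, 2, 7, 3], r−c [-8, -3, 2, 0, -1, -2, 5, 1, 6], r+c [10, 7, 4, 8, 11, 14, 9, 15, 12] are all distinct, so no two queens attack.

(1,9) (2,5) (3,1) (4,4) (5,6) (6,8) (7,2) (8,7) (9,3)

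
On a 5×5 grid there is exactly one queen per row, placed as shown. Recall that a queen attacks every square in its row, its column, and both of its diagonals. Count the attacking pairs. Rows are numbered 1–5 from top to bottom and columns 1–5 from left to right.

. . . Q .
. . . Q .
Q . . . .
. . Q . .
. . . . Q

1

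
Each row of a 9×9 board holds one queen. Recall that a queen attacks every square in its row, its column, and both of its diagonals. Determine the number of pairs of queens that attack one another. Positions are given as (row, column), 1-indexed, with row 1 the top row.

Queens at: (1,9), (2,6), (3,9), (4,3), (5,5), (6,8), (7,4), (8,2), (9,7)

4

Same column: (1,9)–(3,9) (column 9).
Same diagonal: (1,9)–(5,5) (|1−5| = |9−5| = 4); (1,9)–(8,2) (|1−8| = |9−2| = 7); (5,5)–(8,2) (|5−8| = |5−2| = 3).
Total attacking pairs: 4.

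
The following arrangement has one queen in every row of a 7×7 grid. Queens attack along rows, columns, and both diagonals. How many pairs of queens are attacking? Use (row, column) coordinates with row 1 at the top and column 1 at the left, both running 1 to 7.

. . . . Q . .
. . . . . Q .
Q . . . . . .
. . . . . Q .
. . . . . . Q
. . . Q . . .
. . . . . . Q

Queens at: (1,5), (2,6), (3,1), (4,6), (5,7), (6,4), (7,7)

6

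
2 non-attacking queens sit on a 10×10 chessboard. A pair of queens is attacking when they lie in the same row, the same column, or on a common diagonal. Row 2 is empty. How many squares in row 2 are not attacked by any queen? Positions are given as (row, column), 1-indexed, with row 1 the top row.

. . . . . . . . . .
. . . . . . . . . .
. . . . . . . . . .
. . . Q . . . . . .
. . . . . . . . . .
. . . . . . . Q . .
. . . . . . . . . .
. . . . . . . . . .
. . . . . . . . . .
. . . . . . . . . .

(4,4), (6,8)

6

(4,4) attacks row 2 at column 4 and diagonals 2, 6.
(6,8) attacks row 2 at column 8 and diagonals 4.
Attacked columns: {2, 4, 6, 8}. Safe: {1, 3, 5, 7, 9, 10}.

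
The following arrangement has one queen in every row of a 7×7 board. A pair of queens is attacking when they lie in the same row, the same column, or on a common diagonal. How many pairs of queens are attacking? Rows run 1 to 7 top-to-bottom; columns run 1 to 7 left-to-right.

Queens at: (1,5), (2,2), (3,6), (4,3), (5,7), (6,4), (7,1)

All columns are distinct and no two queens satisfy |Δrow| = |Δcol|, so no pair attacks.

0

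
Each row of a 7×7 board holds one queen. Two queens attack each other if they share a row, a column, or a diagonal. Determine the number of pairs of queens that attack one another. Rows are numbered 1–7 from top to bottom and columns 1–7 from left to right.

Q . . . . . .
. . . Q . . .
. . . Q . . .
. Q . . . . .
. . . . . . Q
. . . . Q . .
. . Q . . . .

Same column: (2,4)–(3,4) (column 4).
Same diagonal: (2,4)–(4,2) (|2−4| = |4−2| = 2); (2,4)–(5,7) (|2−5| = |4−7| = 3).
Total attacking pairs: 3.

3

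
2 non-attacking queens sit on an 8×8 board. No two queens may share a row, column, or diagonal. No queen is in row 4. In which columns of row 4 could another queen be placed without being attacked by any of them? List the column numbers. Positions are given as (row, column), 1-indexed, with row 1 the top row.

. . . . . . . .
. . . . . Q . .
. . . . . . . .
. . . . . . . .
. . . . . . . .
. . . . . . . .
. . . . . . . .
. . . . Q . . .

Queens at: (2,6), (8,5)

columns 2, 3, 7

(2,6) attacks row 4 at column 6 and diagonals 4, 8.
(8,5) attacks row 4 at column 5 and diagonals 1.
Attacked columns: {1, 4, 5, 6, 8}. Safe: {2, 3, 7}.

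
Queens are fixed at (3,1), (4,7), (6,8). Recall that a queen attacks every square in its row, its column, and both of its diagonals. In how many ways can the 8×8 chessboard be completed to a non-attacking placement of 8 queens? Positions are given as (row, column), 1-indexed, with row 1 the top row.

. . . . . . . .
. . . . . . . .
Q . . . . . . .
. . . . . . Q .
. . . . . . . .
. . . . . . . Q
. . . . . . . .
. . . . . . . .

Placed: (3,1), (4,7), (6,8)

3

Branch on row 1: col 2 → 1; col 5 → 1; col 6 → 1.
Sum: 1 + 1 + 1 = 3.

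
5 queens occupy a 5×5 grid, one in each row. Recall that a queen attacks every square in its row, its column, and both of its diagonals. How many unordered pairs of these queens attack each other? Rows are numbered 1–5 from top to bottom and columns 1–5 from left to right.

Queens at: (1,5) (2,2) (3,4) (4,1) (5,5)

2

Same column: (1,5)–(5,5) (column 5).
Same diagonal: (2,2)–(5,5) (|2−5| = |2−5| = 3).
Total attacking pairs: 2.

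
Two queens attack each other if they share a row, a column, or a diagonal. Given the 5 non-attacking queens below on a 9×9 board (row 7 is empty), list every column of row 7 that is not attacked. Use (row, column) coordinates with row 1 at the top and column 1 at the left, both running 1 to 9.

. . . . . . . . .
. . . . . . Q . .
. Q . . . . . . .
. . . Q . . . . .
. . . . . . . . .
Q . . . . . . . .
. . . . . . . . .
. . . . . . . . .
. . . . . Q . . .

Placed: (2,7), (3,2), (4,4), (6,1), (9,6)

(2,7) attacks row 7 at column 7 and diagonals 2.
(3,2) attacks row 7 at column 2 and diagonals 6.
(4,4) attacks row 7 at column 4 and diagonals 1, 7.
(6,1) attacks row 7 at column 1 and diagonals 2.
(9,6) attacks row 7 at column 6 and diagonals 4, 8.
Attacked columns: {1, 2, 4, 6, 7, 8}. Safe: {3, 5, 9}.

columns 3, 5, 9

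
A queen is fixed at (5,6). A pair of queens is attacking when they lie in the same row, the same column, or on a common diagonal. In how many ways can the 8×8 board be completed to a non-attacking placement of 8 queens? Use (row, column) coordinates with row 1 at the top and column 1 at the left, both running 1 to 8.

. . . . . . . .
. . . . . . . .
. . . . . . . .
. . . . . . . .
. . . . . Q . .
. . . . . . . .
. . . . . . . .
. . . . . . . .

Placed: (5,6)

12

Branch on row 1: col 1 → 0; col 3 → 2; col 4 → 6; col 5 → 0; col 7 → 3; col 8 → 1.
Sum: 0 + 2 + 6 + 0 + 3 + 1 = 12.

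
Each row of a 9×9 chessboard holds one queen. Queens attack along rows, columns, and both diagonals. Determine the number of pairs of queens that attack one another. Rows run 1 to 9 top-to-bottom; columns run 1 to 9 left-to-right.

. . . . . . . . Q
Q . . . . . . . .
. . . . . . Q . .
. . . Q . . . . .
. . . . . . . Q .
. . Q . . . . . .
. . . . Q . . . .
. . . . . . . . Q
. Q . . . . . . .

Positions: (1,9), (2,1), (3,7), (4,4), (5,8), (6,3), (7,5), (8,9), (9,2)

Same column: (1,9)–(8,9) (column 9).
Same diagonal: (1,9)–(3,7) (|1−3| = |9−7| = 2).
Total attacking pairs: 2.

2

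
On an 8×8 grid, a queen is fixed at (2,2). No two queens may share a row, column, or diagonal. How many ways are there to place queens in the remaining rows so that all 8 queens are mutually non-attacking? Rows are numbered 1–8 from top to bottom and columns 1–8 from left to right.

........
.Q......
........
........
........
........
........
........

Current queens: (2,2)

16

Branch on row 1: col 4 → 6; col 5 → 4; col 6 → 2; col 7 → 2; col 8 → 2.
Sum: 6 + 4 + 2 + 2 + 2 = 16.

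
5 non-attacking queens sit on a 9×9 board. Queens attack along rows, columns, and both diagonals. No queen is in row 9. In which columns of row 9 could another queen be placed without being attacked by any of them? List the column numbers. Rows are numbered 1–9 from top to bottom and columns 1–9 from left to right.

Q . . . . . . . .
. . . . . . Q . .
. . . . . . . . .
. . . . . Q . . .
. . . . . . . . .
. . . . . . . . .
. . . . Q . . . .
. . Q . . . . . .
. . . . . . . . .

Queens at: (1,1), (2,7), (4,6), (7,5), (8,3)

(1,1) attacks row 9 at column 1 and diagonals 9.
(2,7) attacks row 9 at column 7.
(4,6) attacks row 9 at column 6 and diagonals 1.
(7,5) attacks row 9 at column 5 and diagonals 3, 7.
(8,3) attacks row 9 at column 3 and diagonals 2, 4.
Attacked columns: {1, 2, 3, 4, 5, 6, 7, 9}. Safe: {8}.

columns 8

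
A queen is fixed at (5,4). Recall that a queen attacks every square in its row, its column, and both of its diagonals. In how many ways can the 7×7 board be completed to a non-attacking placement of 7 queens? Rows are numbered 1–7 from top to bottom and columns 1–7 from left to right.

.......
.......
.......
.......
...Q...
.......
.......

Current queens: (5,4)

Branch on row 1: col 1 → 0; col 2 → 1; col 3 → 1; col 5 → 1; col 6 → 1; col 7 → 0.
Sum: 0 + 1 + 1 + 1 + 1 + 0 = 4.

4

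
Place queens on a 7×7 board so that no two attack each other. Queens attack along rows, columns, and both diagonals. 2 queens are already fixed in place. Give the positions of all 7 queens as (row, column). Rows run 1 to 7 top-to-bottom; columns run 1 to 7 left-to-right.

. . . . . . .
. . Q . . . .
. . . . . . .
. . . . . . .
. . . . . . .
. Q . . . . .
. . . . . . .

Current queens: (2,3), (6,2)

Row 1: attacked by (2,3)→{2,3,4}; (6,2)→{2,7}. Safe: 1, 5, 6. Place at column 5.
Row 3: attacked by (1,5)→{3,5,7}; (2,3)→{2,3,4}; (6,2)→{2,5}. Safe: 1, 6. Place at column 1.
Row 4: attacked by (1,5)→{2,5}; (2,3)→{1,3,5}; (3,1)→{1,2}; (6,2)→{2,4}. Safe: 6, 7. Place at column 6.
Row 5: attacked by (1,5)→{1,5}; (2,3)→{3,6}; (3,1)→{1,3}; (4,6)→{5,6,7}; (6,2)→{1,2,3}. Safe: 4. Place at column 4.
Row 7: attacked by (1,5)→{5}; (2,3)→{3}; (3,1)→{1,5}; (4,6)→{3,6}; (5,4)→{2,4,6}; (6,2)→{1,2,3}. Safe: 7. Place at column 7.
Columns [5, 3, 1, 6, 4, 2, 7], r−c [-4, -1, 2, -2, 1, 4, 0], r+c [6, 5, 4, 10, 9, 8, 14] are all distinct, so no two queens attack.

(1,5) (2,3) (3,1) (4,6) (5,4) (6,2) (7,7)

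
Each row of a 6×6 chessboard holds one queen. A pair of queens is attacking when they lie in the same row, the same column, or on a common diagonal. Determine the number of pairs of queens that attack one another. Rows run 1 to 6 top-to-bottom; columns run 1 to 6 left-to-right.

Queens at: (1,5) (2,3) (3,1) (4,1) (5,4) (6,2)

2

Same column: (3,1)–(4,1) (column 1).
Same diagonal: (2,3)–(4,1) (|2−4| = |3−1| = 2).
Total attacking pairs: 2.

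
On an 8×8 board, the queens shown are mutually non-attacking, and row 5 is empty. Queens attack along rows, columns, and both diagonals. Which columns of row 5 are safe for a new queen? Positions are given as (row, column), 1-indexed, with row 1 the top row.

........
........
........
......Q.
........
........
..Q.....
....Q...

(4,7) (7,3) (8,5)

(4,7) attacks row 5 at column 7 and diagonals 6, 8.
(7,3) attacks row 5 at column 3 and diagonals 1, 5.
(8,5) attacks row 5 at column 5 and diagonals 2, 8.
Attacked columns: {1, 2, 3, 5, 6, 7, 8}. Safe: {4}.

columns 4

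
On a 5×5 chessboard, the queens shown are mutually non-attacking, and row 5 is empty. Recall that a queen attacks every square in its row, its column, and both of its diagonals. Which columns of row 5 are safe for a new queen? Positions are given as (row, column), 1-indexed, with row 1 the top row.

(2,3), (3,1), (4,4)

(2,3) attacks row 5 at column 3.
(3,1) attacks row 5 at column 1 and diagonals 3.
(4,4) attacks row 5 at column 4 and diagonals 3, 5.
Attacked columns: {1, 3, 4, 5}. Safe: {2}.

columns 2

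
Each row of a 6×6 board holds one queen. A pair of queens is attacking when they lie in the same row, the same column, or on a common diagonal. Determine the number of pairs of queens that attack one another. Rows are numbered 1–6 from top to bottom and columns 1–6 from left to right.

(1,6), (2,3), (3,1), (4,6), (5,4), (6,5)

Same column: (1,6)–(4,6) (column 6).
Same diagonal: (5,4)–(6,5) (|5−6| = |4−5| = 1).
Total attacking pairs: 2.

2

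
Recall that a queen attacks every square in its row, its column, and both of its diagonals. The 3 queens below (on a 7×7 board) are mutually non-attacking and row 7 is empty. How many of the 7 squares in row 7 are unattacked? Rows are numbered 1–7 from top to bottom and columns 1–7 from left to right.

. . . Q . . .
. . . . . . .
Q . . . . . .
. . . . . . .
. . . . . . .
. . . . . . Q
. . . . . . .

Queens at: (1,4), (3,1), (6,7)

2

(1,4) attacks row 7 at column 4.
(3,1) attacks row 7 at column 1 and diagonals 5.
(6,7) attacks row 7 at column 7 and diagonals 6.
Attacked columns: {1, 4, 5, 6, 7}. Safe: {2, 3}.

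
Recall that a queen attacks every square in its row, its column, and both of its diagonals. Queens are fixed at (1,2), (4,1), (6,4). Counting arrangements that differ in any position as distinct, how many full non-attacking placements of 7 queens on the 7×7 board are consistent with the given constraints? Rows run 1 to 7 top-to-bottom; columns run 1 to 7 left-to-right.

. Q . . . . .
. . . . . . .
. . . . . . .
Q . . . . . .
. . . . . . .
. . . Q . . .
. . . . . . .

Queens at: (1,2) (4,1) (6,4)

1

Branch on row 2: col 5 → 1; col 6 → 0; col 7 → 0.
Sum: 1 + 0 + 0 = 1.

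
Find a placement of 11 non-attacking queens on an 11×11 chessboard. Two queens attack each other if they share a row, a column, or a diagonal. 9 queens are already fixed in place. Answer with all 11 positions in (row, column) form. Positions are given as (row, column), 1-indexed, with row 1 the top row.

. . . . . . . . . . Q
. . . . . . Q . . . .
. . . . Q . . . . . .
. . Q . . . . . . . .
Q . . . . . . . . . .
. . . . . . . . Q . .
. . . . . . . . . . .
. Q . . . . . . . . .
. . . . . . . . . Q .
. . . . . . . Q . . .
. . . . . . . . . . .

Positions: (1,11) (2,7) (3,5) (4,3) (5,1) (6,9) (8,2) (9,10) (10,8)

Row 7: attacked by (1,11)→{5,11}; (2,7)→{2,7}; (3,5)→{1,5,9}; (4,3)→{3,6}; (5,1)→{1,3}; (6,9)→{8,9,10}; (8,2)→{1,2,3}; (9,10)→{8,10}; (10,8)→{5,8,11}. Safe: 4. Place at column 4.
Row 11: attacked by (1,11)→{1,11}; (2,7)→{7}; (3,5)→{5}; (4,3)→{3,10}; (5,1)→{1,7}; (6,9)→{4,9}; (7,4)→{4,8}; (8,2)→{2,5}; (9,10)→{8,10}; (10,8)→{7,8,9}. Safe: 6. Place at column 6.
Columns [11, 7, 5, 3, 1, 9, 4, 2, 10, 8, 6], r−c [-10, -5, -2, 1, 4, -3, 3, 6, -1, 2, 5], r+c [12, 9, 8, 7, 6, 15, 11, 10, 19, 18, 17] are all distinct, so no two queens attack.

(1,11) (2,7) (3,5) (4,3) (5,1) (6,9) (7,4) (8,2) (9,10) (10,8) (11,6)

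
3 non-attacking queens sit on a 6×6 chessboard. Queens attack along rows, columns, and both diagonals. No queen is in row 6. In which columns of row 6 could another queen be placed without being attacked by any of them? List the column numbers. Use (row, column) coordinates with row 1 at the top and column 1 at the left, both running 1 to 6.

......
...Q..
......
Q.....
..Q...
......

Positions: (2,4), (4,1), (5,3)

columns 5, 6

(2,4) attacks row 6 at column 4.
(4,1) attacks row 6 at column 1 and diagonals 3.
(5,3) attacks row 6 at column 3 and diagonals 2, 4.
Attacked columns: {1, 2, 3, 4}. Safe: {5, 6}.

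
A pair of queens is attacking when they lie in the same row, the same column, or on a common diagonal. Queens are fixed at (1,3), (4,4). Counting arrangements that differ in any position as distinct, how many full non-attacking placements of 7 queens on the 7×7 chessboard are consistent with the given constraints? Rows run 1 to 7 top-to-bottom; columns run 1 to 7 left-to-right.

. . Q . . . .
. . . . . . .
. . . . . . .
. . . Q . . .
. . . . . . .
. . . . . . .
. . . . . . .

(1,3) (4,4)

Branch on row 2: col 1 → 1; col 5 → 0; col 7 → 1.
Sum: 1 + 0 + 1 = 2.

2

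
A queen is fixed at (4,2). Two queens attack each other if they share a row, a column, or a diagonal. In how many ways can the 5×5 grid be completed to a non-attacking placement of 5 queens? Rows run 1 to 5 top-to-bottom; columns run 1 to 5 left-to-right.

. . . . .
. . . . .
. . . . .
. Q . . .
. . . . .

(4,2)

2

Branch on row 1: col 1 → 1; col 3 → 1; col 4 → 0.
Sum: 1 + 1 + 0 = 2.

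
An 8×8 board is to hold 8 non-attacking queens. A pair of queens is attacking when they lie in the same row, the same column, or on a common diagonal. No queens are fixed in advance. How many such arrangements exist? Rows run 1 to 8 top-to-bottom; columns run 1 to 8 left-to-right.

92

Branch on row 1: col 1 → 4; col 2 → 8; col 3 → 16; col 4 → 18; col 5 → 18; col 6 → 16; col 7 → 8; col 8 → 4.
Sum: 4 + 8 + 16 + 18 + 18 + 16 + 8 + 4 = 92.
(This is the classic 8-queens count.)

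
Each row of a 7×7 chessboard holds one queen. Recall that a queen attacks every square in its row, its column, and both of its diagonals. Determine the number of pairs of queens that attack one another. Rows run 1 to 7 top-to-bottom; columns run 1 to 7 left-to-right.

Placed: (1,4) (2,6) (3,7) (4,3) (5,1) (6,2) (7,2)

Same column: (6,2)–(7,2) (column 2).
Same diagonal: (2,6)–(3,7) (|2−3| = |6−7| = 1); (2,6)–(6,2) (|2−6| = |6−2| = 4); (5,1)–(6,2) (|5−6| = |1−2| = 1).
Total attacking pairs: 4.

4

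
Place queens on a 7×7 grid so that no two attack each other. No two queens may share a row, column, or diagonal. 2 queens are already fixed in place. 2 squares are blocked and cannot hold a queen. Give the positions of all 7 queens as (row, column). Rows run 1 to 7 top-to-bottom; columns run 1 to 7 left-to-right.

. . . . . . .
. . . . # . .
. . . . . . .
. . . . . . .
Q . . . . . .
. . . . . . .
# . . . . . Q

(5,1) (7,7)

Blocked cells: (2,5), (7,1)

(1,3) (2,6) (3,2) (4,5) (5,1) (6,4) (7,7)

Row 1: attacked by (5,1)→{1,5}; (7,7)→{1,7}. Safe: 2, 3, 4, 6. Place at column 3.
Row 2: attacked by (1,3)→{2,3,4}; (5,1)→{1,4}; (7,7)→{2,7}. Blocked: 5. Safe: 6. Place at column 6.
Row 3: attacked by (1,3)→{1,3,5}; (2,6)→{5,6,7}; (5,1)→{1,3}; (7,7)→{3,7}. Safe: 2, 4. Place at column 2.
Row 4: attacked by (1,3)→{3,6}; (2,6)→{4,6}; (3,2)→{1,2,3}; (5,1)→{1,2}; (7,7)→{4,7}. Safe: 5. Place at column 5.
Row 6: attacked by (1,3)→{3}; (2,6)→{2,6}; (3,2)→{2,5}; (4,5)→{3,5,7}; (5,1)→{1,2}; (7,7)→{6,7}. Safe: 4. Place at column 4.
Columns [3, 6, 2, 5, 1, 4, 7], r−c [-2, -4, 1, -1, 4, 2, 0], r+c [4, 8, 5, 9, 6, 10, 14] are all distinct, so no two queens attack.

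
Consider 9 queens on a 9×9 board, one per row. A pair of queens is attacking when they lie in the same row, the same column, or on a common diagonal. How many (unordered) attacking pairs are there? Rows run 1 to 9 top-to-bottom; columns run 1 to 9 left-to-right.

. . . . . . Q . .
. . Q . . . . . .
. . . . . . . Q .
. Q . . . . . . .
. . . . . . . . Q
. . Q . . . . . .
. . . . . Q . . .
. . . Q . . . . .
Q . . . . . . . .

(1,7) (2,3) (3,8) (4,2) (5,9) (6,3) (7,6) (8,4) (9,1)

Same column: (2,3)–(6,3) (column 3).
Total attacking pairs: 1.

1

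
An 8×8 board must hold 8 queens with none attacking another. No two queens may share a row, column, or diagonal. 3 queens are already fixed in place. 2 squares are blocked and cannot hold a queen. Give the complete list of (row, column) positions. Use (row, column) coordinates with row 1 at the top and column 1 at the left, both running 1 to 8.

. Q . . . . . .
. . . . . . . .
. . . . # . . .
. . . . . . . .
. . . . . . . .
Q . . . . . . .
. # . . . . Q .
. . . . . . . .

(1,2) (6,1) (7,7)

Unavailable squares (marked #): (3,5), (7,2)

(1,2) (2,4) (3,6) (4,8) (5,3) (6,1) (7,7) (8,5)

Row 2: attacked by (1,2)→{1,2,3}; (6,1)→{1,5}; (7,7)→{2,7}. Safe: 4, 6, 8. Place at column 4.
Row 3: attacked by (1,2)→{2,4}; (2,4)→{3,4,5}; (6,1)→{1,4}; (7,7)→{3,7}. Blocked: 5. Safe: 6, 8. Place at column 6.
Row 4: attacked by (1,2)→{2,5}; (2,4)→{2,4,6}; (3,6)→{5,6,7}; (6,1)→{1,3}; (7,7)→{4,7}. Safe: 8. Place at column 8.
Row 5: attacked by (1,2)→{2,6}; (2,4)→{1,4,7}; (3,6)→{4,6,8}; (4,8)→{7,8}; (6,1)→{1,2}; (7,7)→{5,7}. Safe: 3. Place at column 3.
Row 8: attacked by (1,2)→{2}; (2,4)→{4}; (3,6)→{1,6}; (4,8)→{4,8}; (5,3)→{3,6}; (6,1)→{1,3}; (7,7)→{6,7,8}. Safe: 5. Place at column 5.
Columns [2, 4, 6, 8, 3, 1, 7, 5], r−c [-1, -2, -3, -4, 2, 5, 0, 3], r+c [3, 6, 9, 12, 8, 7, 14, 13] are all distinct, so no two queens attack.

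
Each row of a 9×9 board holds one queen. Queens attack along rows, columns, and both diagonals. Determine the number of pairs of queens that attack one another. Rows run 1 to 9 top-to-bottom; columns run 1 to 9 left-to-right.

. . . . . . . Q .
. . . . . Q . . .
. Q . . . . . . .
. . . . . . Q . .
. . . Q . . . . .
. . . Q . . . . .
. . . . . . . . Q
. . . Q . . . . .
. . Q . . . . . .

6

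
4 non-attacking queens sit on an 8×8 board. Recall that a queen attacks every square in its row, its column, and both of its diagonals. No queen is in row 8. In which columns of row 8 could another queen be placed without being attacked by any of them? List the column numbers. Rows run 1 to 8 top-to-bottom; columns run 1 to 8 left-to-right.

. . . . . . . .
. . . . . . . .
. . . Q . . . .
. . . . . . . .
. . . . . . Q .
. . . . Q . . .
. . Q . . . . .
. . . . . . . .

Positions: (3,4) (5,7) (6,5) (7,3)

columns 1, 6, 8

(3,4) attacks row 8 at column 4.
(5,7) attacks row 8 at column 7 and diagonals 4.
(6,5) attacks row 8 at column 5 and diagonals 3, 7.
(7,3) attacks row 8 at column 3 and diagonals 2, 4.
Attacked columns: {2, 3, 4, 5, 7}. Safe: {1, 6, 8}.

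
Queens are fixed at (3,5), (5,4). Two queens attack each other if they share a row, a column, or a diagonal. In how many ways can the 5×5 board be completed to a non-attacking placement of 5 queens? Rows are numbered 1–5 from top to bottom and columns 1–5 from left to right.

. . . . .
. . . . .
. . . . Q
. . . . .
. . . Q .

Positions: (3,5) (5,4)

Branch on row 1: col 1 → 1; col 2 → 0.
Sum: 1 + 0 = 1.

1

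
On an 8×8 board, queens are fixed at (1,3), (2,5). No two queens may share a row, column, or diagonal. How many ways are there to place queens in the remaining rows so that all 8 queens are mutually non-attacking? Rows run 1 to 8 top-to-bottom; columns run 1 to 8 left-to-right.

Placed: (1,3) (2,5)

Branch on row 3: col 2 → 2; col 7 → 1; col 8 → 1.
Sum: 2 + 1 + 1 = 4.

4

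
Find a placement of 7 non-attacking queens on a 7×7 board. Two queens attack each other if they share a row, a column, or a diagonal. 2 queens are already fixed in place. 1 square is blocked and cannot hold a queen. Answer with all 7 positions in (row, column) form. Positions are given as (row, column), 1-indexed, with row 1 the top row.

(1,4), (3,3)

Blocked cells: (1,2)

Row 2: attacked by (1,4)→{3,4,5}; (3,3)→{2,3,4}. Safe: 1, 6, 7. Place at column 7.
Row 4: attacked by (1,4)→{1,4,7}; (2,7)→{5,7}; (3,3)→{2,3,4}. Safe: 6. Place at column 6.
Row 5: attacked by (1,4)→{4}; (2,7)→{4,7}; (3,3)→{1,3,5}; (4,6)→{5,6,7}. Safe: 2. Place at column 2.
Row 6: attacked by (1,4)→{4}; (2,7)→{3,7}; (3,3)→{3,6}; (4,6)→{4,6}; (5,2)→{1,2,3}. Safe: 5. Place at column 5.
Row 7: attacked by (1,4)→{4}; (2,7)→{2,7}; (3,3)→{3,7}; (4,6)→{3,6}; (5,2)→{2,4}; (6,5)→{4,5,6}. Safe: 1. Place at column 1.
Columns [4, 7, 3, 6, 2, 5, 1], r−c [-3, -5, 0, -2, 3, 1, 6], r+c [5, 9, 6, 10, 7, 11, 8] are all distinct, so no two queens attack.

(1,4) (2,7) (3,3) (4,6) (5,2) (6,5) (7,1)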